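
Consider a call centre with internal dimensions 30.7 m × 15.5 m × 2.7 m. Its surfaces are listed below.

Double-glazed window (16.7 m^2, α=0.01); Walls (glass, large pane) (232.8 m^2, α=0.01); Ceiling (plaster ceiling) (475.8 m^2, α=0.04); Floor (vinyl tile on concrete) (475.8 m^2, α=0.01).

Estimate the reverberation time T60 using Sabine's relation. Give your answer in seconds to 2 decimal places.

Total absorption A = 16.7×0.01 + 232.8×0.01 + 475.8×0.04 + 475.8×0.01
  = 0.167 + 2.328 + 19.032 + 4.758 = 26.285 m^2 sabins.
V = 30.7·15.5·2.7 = 1284.795 m³.
RT60 = 0.161 · V / A = 0.161 × 1284.795 / 26.285 = 7.87 s.

7.87 sec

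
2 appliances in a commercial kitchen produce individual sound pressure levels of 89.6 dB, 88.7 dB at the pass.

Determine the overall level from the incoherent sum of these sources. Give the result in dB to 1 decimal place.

92.2 dB

Σ 10^(Lᵢ/10) = 1.653e+09.
Combined level = 10 log₁₀(1.653e+09) = 92.2 dB.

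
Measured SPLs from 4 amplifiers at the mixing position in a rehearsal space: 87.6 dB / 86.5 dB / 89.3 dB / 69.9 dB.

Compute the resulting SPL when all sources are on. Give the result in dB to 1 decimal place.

92.7 dB

Sum in the linear (power) domain: Σ 10^(Lᵢ/10) = 10^(87.6/10) + 10^(86.5/10) + 10^(89.3/10) + 10^(69.9/10) = 1.883e+09.
Back to dB: 10·log₁₀ Σ = 92.7 dB.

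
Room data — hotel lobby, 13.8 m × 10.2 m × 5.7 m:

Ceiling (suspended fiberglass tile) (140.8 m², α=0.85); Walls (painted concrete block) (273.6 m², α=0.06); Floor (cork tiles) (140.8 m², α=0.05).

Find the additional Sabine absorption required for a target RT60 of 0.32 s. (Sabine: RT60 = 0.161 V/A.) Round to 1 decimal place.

260.5 sabins

Total absorption A₁ = 140.8*0.85 + 273.6*0.06 + 140.8*0.05
  = 119.680 + 16.416 + 7.040 = 143.136 m² sabins.
V = 802.332 m³. Required absorption A₂ = 0.161 × 802.332 / 0.32 = 403.673 sabins.
ΔA = A₂ − A₁ = 403.673 − 143.136 = 260.5 sabins.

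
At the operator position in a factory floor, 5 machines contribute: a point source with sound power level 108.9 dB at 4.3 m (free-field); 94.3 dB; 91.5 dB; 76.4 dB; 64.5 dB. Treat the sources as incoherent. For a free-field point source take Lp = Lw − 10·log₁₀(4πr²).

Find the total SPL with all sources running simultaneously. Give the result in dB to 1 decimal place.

Source at 4.3 m: Lp = 108.9 − 10·log₁₀(4π·4.3²) = 108.9 − 10·log₁₀(232.352) = 85.2 dB.
Σ 10^(Lᵢ/10) = 4.482e+09.
L_total = 10·log₁₀(4.482e+09) = 96.5 dB.

96.5 dB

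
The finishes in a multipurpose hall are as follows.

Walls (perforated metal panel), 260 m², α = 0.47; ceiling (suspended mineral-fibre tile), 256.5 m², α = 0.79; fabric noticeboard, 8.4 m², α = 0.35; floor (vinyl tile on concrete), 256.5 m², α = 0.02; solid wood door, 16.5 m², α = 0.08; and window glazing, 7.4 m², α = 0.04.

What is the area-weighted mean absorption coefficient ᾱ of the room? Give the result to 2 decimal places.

0.42

Total surface area S = 805.3 m².
Weighted sum Σ Sα = 334.521.
ᾱ = A/S = 0.42.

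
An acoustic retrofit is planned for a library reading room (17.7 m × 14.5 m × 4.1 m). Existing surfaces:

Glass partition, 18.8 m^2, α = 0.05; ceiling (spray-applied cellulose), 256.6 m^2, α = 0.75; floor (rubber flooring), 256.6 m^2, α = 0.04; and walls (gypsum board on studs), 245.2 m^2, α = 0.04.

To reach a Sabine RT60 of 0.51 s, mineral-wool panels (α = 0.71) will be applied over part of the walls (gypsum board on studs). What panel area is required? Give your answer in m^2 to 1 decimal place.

177.2

Total absorption A₁ = 18.8*0.05 + 256.6*0.75 + 256.6*0.04 + 245.2*0.04
  = 0.940 + 192.450 + 10.264 + 9.808 = 213.462 m^2 sabins.
Required A₂ = 0.161·1052.265/0.51 = 332.186 sabins.
Absorption to add: 332.186 − 213.462 = 118.724 sabins.
Each m^2 of panel replacing the walls (gypsum board on studs) adds (0.71 − 0.04) = 0.67 sabins.
Area = ΔA/Δα = 118.724/0.67 = 177.2 m^2.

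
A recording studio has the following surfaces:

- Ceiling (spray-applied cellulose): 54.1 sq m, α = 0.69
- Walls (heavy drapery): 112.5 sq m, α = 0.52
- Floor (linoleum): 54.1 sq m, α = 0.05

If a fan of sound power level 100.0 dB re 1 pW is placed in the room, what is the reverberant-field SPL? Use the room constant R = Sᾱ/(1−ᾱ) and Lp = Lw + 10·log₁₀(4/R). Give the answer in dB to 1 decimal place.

83.5 dB

A = 98.534 sabins; S = 220.7 sq m.
ᾱ = 98.534/220.7 = 0.4465; R = Sᾱ/(1−ᾱ) = 98.534/(1−0.4465) = 178.020 sq m.
Lp = 100.0 + 10·log₁₀(4/178.020) = 100.0 + (-16.48) = 83.5 dB.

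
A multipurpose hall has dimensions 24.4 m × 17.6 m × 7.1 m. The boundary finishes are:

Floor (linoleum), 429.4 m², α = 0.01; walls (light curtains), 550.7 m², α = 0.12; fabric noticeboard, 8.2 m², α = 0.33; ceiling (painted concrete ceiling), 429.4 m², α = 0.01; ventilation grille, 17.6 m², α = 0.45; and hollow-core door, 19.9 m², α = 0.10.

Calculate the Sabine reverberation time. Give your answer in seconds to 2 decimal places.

Total absorption A = 429.4·0.01 + 550.7·0.12 + 8.2·0.33 + 429.4·0.01 + 17.6·0.45 + 19.9·0.10
  = 4.294 + 66.084 + 2.706 + 4.294 + 7.920 + 1.990 = 87.288 m² sabins.
Volume V = 24.4 × 17.6 × 7.1 = 3049.024 m³.
Sabine: RT60 = 0.161 × 3049.024 / 87.288 = 5.62 s.

5.62 sec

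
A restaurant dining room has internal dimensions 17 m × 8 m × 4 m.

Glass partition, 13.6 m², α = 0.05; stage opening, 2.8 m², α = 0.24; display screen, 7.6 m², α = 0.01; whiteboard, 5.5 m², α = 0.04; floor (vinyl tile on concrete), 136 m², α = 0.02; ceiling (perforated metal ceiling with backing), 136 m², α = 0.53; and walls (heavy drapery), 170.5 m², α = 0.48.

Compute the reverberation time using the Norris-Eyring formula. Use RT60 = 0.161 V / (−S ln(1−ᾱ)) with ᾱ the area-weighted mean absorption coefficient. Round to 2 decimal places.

Total surface area S = 13.6 + 2.8 + 7.6 + 5.5 + 136 + 136 + 170.5 = 472.0 m².
Absorption A = 13.6×0.05 + 2.8×0.24 + 7.6×0.01 + 5.5×0.04 + 136×0.02 + 136×0.53 + 170.5×0.48 = 158.288 sabins.
Mean coefficient ᾱ = A/S = 0.3354.
Eyring denominator: −S ln(1−ᾱ) = 192.845.
V = 17 × 8 × 4 = 544 m³.
RT60 = 0.161 × 544 / 192.845 = 0.45 s.

0.45 s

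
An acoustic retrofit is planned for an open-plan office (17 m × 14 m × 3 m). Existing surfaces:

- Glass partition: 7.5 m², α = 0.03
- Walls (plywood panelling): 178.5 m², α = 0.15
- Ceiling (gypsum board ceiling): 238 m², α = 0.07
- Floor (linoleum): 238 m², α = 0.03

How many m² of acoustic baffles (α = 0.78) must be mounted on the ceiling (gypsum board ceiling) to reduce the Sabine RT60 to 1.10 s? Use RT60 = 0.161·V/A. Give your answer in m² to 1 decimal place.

A₁ = Σ Sᵢαᵢ = 7.5·0.03 + 178.5·0.15 + 238·0.07 + 238·0.03 = 50.800 sabins.
Required A₂ = 0.161·714/1.10 = 104.504 sabins.
ΔA needed = 104.504 − 50.800 = 53.704 sabins.
Net gain per m²: Δα = 0.78 − 0.07 = 0.71.
Panel area = 53.704 / 0.71 = 75.6 m².

75.6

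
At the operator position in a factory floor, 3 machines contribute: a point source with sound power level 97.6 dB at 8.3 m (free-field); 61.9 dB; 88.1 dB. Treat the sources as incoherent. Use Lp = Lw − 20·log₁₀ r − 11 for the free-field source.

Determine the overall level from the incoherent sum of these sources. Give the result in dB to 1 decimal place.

Source at 8.3 m: Lp = 97.6 − 20·log₁₀(8.3) − 11 = 68.2 dB.
Sum in the linear (power) domain: Σ 10^(Lᵢ/10) = 10^(68.2/10) + 10^(61.9/10) + 10^(88.1/10) = 6.538e+08.
L_total = 10·log₁₀(6.538e+08) = 88.2 dB.

88.2 dB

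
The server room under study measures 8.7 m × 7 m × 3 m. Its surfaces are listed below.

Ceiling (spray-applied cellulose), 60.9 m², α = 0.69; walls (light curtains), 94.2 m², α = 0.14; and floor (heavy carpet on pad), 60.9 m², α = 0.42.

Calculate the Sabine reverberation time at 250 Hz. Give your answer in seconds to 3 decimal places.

0.364 seconds

Total absorption A = 60.9×0.69 + 94.2×0.14 + 60.9×0.42
  = 42.021 + 13.188 + 25.578 = 80.787 m² sabins.
V = 8.7·7·3 = 182.7 m³.
T = 0.161 V/A = 0.161·182.7/80.787 = 0.364 s.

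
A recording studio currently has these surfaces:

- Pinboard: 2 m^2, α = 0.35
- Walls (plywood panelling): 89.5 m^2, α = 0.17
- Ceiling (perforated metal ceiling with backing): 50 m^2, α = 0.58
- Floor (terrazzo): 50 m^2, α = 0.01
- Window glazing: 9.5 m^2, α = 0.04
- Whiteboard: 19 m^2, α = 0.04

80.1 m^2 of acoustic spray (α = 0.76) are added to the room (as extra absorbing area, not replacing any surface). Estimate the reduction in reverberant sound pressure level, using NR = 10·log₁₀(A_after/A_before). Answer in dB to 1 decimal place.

3.6 dB

Equivalent absorption area: A_before = 2·0.35 + 89.5·0.17 + 50·0.58 + 50·0.01 + 9.5·0.04 + 19·0.04 = 46.555 m^2.
Added absorption = 80.1 × 0.76 = 60.876 sabins.
A_after = 46.555 + 60.876 = 107.431 sabins.
NR = 10·log₁₀(107.431/46.555) = 3.6 dB.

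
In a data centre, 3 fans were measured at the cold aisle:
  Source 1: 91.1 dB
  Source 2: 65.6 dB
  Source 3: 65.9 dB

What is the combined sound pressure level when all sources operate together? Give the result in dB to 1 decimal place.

Σ 10^(Lᵢ/10) = 1.296e+09.
Combined level = 10 log₁₀(1.296e+09) = 91.1 dB.

91.1 dB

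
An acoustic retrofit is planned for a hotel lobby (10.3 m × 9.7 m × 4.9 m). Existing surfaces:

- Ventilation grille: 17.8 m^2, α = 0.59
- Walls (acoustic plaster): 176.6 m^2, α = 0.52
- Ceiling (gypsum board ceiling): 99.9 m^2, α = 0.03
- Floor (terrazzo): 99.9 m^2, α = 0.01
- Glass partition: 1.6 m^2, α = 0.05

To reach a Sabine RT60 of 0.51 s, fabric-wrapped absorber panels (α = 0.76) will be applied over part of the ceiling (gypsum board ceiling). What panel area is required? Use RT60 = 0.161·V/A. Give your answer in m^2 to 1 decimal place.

65.9

Equivalent absorption area: A₁ = 17.8×0.59 + 176.6×0.52 + 99.9×0.03 + 99.9×0.01 + 1.6×0.05 = 106.410 m^2.
V = 489.559 m³. Target absorption A₂ = 0.161 × 489.559 / 0.51 = 154.547 sabins.
ΔA needed = 154.547 − 106.410 = 48.137 sabins.
Net gain per m^2: Δα = 0.76 − 0.03 = 0.73.
Area = ΔA/Δα = 48.137/0.73 = 65.9 m^2.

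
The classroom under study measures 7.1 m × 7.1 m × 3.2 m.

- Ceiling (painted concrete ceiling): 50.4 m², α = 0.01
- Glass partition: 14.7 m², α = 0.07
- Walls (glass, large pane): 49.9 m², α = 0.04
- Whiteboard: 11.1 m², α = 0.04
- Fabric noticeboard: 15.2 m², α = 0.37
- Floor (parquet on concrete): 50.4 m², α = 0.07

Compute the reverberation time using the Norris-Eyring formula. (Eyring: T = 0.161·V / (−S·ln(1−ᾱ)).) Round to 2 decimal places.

Total surface area S = 50.4 + 14.7 + 49.9 + 11.1 + 15.2 + 50.4 = 191.7 m².
Absorption A = 50.4·0.01 + 14.7·0.07 + 49.9·0.04 + 11.1·0.04 + 15.2·0.37 + 50.4·0.07 = 13.125 sabins.
ᾱ = 13.125 / 191.7 = 0.0685.
−S·ln(1−ᾱ) = −191.7 × ln(1 − 0.0685) = 13.603.
V = 7.1 × 7.1 × 3.2 = 161.312 m³.
T = 0.161·V/[−S·ln(1−ᾱ)] = 0.161·161.312/13.603 = 1.91 s.

1.91 s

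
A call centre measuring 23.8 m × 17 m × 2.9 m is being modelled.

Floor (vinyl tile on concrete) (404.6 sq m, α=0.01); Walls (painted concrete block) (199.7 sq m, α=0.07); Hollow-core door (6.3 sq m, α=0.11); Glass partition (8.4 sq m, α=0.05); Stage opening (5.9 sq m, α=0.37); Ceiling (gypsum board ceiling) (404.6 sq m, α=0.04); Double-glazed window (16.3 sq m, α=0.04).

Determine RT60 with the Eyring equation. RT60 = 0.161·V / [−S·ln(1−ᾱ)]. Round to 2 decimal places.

Total surface area S = 404.6 + 199.7 + 6.3 + 8.4 + 5.9 + 404.6 + 16.3 = 1045.8 sq m.
Absorption A = 404.6×0.01 + 199.7×0.07 + 6.3×0.11 + 8.4×0.05 + 5.9×0.37 + 404.6×0.04 + 16.3×0.04 = 38.157 sabins.
ᾱ = 38.157 / 1045.8 = 0.0365.
−S·ln(1−ᾱ) = −1045.8 × ln(1 − 0.0365) = 38.886.
V = 23.8 × 17 × 2.9 = 1173.34 m³.
RT60 = 0.161 × 1173.34 / 38.886 = 4.86 s.

4.86 sec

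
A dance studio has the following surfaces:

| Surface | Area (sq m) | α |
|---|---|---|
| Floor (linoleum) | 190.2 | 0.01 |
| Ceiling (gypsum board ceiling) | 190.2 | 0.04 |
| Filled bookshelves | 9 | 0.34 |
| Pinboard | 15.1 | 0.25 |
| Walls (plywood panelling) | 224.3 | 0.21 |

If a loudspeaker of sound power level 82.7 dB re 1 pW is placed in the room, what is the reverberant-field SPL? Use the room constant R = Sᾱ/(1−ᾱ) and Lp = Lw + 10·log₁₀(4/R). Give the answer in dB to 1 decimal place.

Σ(Sᵢαᵢ) = 190.2·0.01 + 190.2·0.04 + 9·0.34 + 15.1·0.25 + 224.3·0.21 = 63.448; total area S = 628.8 sq m.
ᾱ = 0.1009, so room constant R = A/(1−ᾱ) = 70.568 sq m.
Lp = Lw + 10 log₁₀(4/R) = 82.7 -12.47 = 70.2 dB.

70.2 dB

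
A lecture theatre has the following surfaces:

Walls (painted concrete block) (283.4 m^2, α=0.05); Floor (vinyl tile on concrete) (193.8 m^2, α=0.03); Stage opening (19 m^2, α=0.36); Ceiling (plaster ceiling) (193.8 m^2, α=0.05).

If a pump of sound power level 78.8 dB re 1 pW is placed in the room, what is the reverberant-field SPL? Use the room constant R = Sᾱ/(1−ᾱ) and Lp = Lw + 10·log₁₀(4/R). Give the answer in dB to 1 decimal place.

Σ(Sᵢαᵢ) = 283.4·0.05 + 193.8·0.03 + 19·0.36 + 193.8·0.05 = 36.514; total area S = 690.0 m^2.
ᾱ = 36.514/690.0 = 0.0529; R = Sᾱ/(1−ᾱ) = 36.514/(1−0.0529) = 38.553 m^2.
Lp = Lw + 10 log₁₀(4/R) = 78.8 -9.84 = 69.0 dB.

69.0 dB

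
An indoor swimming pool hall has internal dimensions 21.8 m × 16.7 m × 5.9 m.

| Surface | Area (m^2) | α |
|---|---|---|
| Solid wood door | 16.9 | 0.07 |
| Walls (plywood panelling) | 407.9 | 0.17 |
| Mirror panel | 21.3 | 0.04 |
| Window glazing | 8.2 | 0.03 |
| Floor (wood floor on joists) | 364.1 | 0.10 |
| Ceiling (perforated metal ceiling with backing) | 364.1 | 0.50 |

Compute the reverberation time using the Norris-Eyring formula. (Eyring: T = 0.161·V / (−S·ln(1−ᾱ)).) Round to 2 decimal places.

1.04 sec

Total surface area S = 16.9 + 407.9 + 21.3 + 8.2 + 364.1 + 364.1 = 1182.5 m^2.
Absorption A = 16.9×0.07 + 407.9×0.17 + 21.3×0.04 + 8.2×0.03 + 364.1×0.10 + 364.1×0.50 = 290.084 sabins.
ᾱ = 290.084 / 1182.5 = 0.2453.
Eyring denominator: −S ln(1−ᾱ) = 332.797.
V = 21.8 × 16.7 × 5.9 = 2147.954 m³.
RT60 = 0.161 × 2147.954 / 332.797 = 1.04 s.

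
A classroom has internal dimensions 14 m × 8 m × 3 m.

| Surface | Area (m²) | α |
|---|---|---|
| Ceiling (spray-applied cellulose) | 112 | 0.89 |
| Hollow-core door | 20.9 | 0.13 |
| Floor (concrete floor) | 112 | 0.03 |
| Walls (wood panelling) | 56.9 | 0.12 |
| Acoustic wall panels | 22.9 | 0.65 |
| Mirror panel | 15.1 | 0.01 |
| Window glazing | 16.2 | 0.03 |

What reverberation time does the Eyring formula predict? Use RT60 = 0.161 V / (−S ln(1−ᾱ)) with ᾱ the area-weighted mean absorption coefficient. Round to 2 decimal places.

0.34 sec

Total surface area S = 112 + 20.9 + 112 + 56.9 + 22.9 + 15.1 + 16.2 = 356.0 m².
Σ(Sᵢαᵢ) = 112×0.89 + 20.9×0.13 + 112×0.03 + 56.9×0.12 + 22.9×0.65 + 15.1×0.01 + 16.2×0.03 = 128.107.
ᾱ = 128.107 / 356.0 = 0.3599.
Eyring denominator: −S ln(1−ᾱ) = 158.823.
V = 14 × 8 × 3 = 336 m³.
RT60 = 0.161 × 336 / 158.823 = 0.34 s.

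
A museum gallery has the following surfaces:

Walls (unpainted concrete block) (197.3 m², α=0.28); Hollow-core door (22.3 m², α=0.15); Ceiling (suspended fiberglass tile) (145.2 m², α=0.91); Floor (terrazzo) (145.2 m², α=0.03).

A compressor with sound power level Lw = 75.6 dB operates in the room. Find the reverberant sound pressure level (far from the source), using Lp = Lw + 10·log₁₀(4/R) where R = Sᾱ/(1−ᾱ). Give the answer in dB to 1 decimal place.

A = 195.077 sabins; S = 510.0 m².
ᾱ = 0.3825, so room constant R = A/(1−ᾱ) = 315.914 m².
Lp = 75.6 + 10·log₁₀(4/315.914) = 75.6 + (-18.98) = 56.6 dB.

56.6 dB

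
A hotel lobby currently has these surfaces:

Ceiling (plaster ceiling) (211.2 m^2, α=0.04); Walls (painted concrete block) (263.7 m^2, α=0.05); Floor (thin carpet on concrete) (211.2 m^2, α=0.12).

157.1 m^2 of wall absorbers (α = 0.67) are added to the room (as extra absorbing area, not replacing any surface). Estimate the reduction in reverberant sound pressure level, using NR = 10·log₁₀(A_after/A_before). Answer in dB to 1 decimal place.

Equivalent absorption area: A_before = 211.2×0.04 + 263.7×0.05 + 211.2×0.12 = 46.977 m^2.
Added absorption = 157.1 × 0.67 = 105.257 sabins.
New total A_after = 152.234 sabins.
Reduction = 10 log₁₀(A_after/A_before) = 10 log₁₀(3.2406) = 5.1 dB.

5.1 dB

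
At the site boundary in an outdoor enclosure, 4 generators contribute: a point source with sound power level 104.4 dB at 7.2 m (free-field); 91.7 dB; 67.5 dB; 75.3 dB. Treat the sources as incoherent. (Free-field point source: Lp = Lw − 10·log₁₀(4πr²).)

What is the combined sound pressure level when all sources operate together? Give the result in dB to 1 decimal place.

91.9 dB

Source at 7.2 m: Lp = 104.4 − 10·log₁₀(4π·7.2²) = 104.4 − 10·log₁₀(651.441) = 76.3 dB.
Converting to relative power and adding: 10^(76.3/10) + 10^(91.7/10) + 10^(67.5/10) + 10^(75.3/10) = 1.561e+09.
Combined level = 10 log₁₀(1.561e+09) = 91.9 dB.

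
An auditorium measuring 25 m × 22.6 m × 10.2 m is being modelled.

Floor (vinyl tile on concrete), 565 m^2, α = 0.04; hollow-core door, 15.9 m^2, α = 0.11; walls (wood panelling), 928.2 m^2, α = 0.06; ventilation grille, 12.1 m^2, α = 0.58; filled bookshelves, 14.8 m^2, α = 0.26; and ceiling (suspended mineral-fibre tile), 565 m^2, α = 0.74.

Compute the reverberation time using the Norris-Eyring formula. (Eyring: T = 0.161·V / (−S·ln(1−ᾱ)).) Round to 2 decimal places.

Total surface area S = 565 + 15.9 + 928.2 + 12.1 + 14.8 + 565 = 2101.0 m^2.
Absorption A = 565×0.04 + 15.9×0.11 + 928.2×0.06 + 12.1×0.58 + 14.8×0.26 + 565×0.74 = 509.007 sabins.
Mean coefficient ᾱ = A/S = 0.2423.
−S·ln(1−ᾱ) = −2101.0 × ln(1 − 0.2423) = 582.960.
V = 25 × 22.6 × 10.2 = 5763 m³.
RT60 = 0.161 × 5763 / 582.960 = 1.59 s.

1.59 seconds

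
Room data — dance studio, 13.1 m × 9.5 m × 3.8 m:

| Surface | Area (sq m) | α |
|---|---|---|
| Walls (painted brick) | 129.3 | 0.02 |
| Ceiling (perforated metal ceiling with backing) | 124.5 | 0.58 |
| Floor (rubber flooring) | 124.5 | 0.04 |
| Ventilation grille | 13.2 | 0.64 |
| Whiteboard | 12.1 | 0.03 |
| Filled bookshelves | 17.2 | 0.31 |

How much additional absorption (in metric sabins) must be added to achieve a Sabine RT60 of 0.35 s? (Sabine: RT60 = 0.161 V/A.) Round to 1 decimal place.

Summing Sᵢαᵢ: 2.586 + 72.210 + 4.980 + 8.448 + 0.363 + 5.332 → A₁ = 93.919 sabins.
For T = 0.35 s, need A₂ = 0.161·V/T = 0.161·472.91/0.35 = 217.539 sabins.
Additional absorption ΔA = 217.539 − 93.919 = 123.6 sabins.

123.6 sabins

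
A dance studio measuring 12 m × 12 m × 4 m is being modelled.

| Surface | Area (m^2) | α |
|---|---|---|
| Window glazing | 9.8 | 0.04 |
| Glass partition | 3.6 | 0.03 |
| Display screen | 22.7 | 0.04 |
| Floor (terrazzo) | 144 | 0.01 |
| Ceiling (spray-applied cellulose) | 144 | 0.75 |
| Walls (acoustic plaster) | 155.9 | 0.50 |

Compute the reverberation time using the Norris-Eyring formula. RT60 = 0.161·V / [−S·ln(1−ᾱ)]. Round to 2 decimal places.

0.39 sec

Total surface area S = 9.8 + 3.6 + 22.7 + 144 + 144 + 155.9 = 480.0 m^2.
Σ(Sᵢαᵢ) = 9.8×0.04 + 3.6×0.03 + 22.7×0.04 + 144×0.01 + 144×0.75 + 155.9×0.50 = 188.798.
ᾱ = 188.798 / 480.0 = 0.3933.
−S·ln(1−ᾱ) = −480.0 × ln(1 − 0.3933) = 239.866.
V = 12 × 12 × 4 = 576 m³.
T = 0.161·V/[−S·ln(1−ᾱ)] = 0.161·576/239.866 = 0.39 s.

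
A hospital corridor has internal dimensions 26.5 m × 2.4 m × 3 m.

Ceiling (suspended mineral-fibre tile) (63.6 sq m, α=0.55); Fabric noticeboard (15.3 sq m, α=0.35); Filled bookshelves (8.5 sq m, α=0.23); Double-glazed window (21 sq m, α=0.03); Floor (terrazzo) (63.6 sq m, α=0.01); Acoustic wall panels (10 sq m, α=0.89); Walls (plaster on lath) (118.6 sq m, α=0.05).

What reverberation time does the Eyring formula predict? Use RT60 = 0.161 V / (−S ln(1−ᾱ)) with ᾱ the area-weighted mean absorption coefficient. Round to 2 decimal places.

0.47 s

Total surface area S = 63.6 + 15.3 + 8.5 + 21 + 63.6 + 10 + 118.6 = 300.6 sq m.
Σ(Sᵢαᵢ) = 63.6×0.55 + 15.3×0.35 + 8.5×0.23 + 21×0.03 + 63.6×0.01 + 10×0.89 + 118.6×0.05 = 58.386.
ᾱ = 58.386 / 300.6 = 0.1942.
−S·ln(1−ᾱ) = −300.6 × ln(1 − 0.1942) = 64.905.
V = 26.5 × 2.4 × 3 = 190.8 m³.
T = 0.161·V/[−S·ln(1−ᾱ)] = 0.161·190.8/64.905 = 0.47 s.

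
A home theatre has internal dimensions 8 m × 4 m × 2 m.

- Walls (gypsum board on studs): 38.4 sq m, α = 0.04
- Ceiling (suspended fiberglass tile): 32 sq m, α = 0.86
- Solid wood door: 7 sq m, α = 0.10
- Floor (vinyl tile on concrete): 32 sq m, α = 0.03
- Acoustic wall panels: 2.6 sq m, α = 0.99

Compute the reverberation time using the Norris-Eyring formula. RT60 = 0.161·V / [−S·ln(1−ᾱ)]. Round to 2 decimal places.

0.26 seconds

S = Σ Sᵢ = 112.0 sq m.
Absorption A = 38.4×0.04 + 32×0.86 + 7×0.10 + 32×0.03 + 2.6×0.99 = 33.290 sabins.
ᾱ = 33.290 / 112.0 = 0.2972.
−S·ln(1−ᾱ) = −112.0 × ln(1 − 0.2972) = 39.500.
V = 8 × 4 × 2 = 64 m³.
T = 0.161·V/[−S·ln(1−ᾱ)] = 0.161·64/39.500 = 0.26 s.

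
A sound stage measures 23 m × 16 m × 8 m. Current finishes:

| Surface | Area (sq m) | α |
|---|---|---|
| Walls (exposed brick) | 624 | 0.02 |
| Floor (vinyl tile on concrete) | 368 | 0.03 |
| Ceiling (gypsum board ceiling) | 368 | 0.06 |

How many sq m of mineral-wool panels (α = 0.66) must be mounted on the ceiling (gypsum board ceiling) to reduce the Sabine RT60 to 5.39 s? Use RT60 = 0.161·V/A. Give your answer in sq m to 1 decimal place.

Summing Sᵢαᵢ: 12.480 + 11.040 + 22.080 → A₁ = 45.600 sabins.
V = 2944 m³. Target absorption A₂ = 0.161 × 2944 / 5.39 = 87.938 sabins.
Absorption to add: 87.938 − 45.600 = 42.338 sabins.
Net gain per sq m: Δα = 0.66 − 0.06 = 0.60.
Area = ΔA/Δα = 42.338/0.60 = 70.6 sq m.

70.6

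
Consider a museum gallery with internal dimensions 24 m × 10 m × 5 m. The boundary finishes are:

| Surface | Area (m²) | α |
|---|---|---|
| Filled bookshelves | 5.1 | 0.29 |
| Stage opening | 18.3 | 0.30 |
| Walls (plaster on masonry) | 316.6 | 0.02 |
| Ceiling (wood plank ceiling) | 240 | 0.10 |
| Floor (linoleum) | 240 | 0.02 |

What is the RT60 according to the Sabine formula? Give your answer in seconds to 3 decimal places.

Equivalent absorption area: A = 5.1×0.29 + 18.3×0.30 + 316.6×0.02 + 240×0.10 + 240×0.02 = 42.101 m².
Room volume: 1200 m³.
T = 0.161 V/A = 0.161·1200/42.101 = 4.589 s.

4.589 sec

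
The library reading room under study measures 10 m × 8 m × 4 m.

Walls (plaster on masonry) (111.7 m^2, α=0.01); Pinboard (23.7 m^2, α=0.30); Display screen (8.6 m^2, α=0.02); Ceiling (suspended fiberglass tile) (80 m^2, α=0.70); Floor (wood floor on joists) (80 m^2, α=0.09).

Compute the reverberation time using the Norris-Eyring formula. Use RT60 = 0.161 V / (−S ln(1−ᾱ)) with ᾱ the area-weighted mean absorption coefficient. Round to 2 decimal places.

S = Σ Sᵢ = 304.0 m^2.
Σ(Sᵢαᵢ) = 111.7·0.01 + 23.7·0.30 + 8.6·0.02 + 80·0.70 + 80·0.09 = 71.599.
ᾱ = 71.599 / 304.0 = 0.2355.
Eyring denominator: −S ln(1−ᾱ) = 81.634.
V = 10 × 8 × 4 = 320 m³.
T = 0.161·V/[−S·ln(1−ᾱ)] = 0.161·320/81.634 = 0.63 s.

0.63 sec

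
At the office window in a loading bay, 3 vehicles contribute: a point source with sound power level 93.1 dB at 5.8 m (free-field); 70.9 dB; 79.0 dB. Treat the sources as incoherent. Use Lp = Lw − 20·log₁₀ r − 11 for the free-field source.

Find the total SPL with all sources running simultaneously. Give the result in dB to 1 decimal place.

Source at 5.8 m: Lp = 93.1 − 20·log₁₀(5.8) − 11 = 66.8 dB.
Σ 10^(Lᵢ/10) = 9.652e+07.
Back to dB: 10·log₁₀ Σ = 79.8 dB.

79.8 dB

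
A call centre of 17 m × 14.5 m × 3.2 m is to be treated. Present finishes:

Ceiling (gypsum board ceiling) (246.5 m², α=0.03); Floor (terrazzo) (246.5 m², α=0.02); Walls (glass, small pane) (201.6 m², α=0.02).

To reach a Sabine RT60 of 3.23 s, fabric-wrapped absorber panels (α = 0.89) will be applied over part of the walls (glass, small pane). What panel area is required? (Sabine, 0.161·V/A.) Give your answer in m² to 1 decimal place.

A₁ = Σ Sᵢαᵢ = 246.5×0.03 + 246.5×0.02 + 201.6×0.02 = 16.357 sabins.
Required A₂ = 0.161·788.8/3.23 = 39.318 sabins.
ΔA needed = 39.318 − 16.357 = 22.961 sabins.
Each m² of panel replacing the walls (glass, small pane) adds (0.89 − 0.02) = 0.87 sabins.
Panel area = 22.961 / 0.87 = 26.4 m².

26.4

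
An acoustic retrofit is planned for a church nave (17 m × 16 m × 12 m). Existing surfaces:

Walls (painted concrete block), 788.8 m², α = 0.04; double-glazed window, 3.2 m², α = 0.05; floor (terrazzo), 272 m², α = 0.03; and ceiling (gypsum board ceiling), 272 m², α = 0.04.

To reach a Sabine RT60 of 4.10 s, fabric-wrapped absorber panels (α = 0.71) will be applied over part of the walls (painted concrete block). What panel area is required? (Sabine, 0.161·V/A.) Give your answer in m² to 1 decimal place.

115.6

Equivalent absorption area: A₁ = 788.8×0.04 + 3.2×0.05 + 272×0.03 + 272×0.04 = 50.752 m².
Required A₂ = 0.161·3264/4.10 = 128.172 sabins.
Absorption to add: 128.172 − 50.752 = 77.420 sabins.
Each m² of panel replacing the walls (painted concrete block) adds (0.71 − 0.04) = 0.67 sabins.
Area = ΔA/Δα = 77.420/0.67 = 115.6 m².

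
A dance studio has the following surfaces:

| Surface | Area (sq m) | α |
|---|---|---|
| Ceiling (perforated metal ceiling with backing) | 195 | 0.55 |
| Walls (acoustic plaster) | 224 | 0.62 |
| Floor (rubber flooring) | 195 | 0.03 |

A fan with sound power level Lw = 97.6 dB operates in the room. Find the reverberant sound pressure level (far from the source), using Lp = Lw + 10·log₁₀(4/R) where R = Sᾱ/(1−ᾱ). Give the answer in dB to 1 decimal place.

77.3 dB

Σ(Sᵢαᵢ) = 195×0.55 + 224×0.62 + 195×0.03 = 251.980; total area S = 614.0 sq m.
ᾱ = 0.4104, so room constant R = A/(1−ᾱ) = 427.374 sq m.
Lp = 97.6 + 10·log₁₀(4/427.374) = 97.6 + (-20.29) = 77.3 dB.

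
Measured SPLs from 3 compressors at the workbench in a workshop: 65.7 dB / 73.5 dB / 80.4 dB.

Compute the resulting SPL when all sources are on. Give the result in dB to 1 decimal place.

Σ 10^(Lᵢ/10) = 1.358e+08.
Back to dB: 10·log₁₀ Σ = 81.3 dB.

81.3 dB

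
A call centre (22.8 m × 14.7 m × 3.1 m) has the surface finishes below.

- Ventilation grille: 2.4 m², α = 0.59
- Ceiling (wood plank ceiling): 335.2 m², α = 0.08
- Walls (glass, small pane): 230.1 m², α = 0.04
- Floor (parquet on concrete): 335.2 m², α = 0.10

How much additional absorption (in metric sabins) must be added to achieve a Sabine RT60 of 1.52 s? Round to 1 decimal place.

39.1 sabins

Equivalent absorption area: A₁ = 2.4×0.59 + 335.2×0.08 + 230.1×0.04 + 335.2×0.10 = 70.956 m².
Target A₂ = 0.161·1038.996/1.52 = 110.052 sabins (V = 1038.996 m³).
ΔA = A₂ − A₁ = 110.052 − 70.956 = 39.1 sabins.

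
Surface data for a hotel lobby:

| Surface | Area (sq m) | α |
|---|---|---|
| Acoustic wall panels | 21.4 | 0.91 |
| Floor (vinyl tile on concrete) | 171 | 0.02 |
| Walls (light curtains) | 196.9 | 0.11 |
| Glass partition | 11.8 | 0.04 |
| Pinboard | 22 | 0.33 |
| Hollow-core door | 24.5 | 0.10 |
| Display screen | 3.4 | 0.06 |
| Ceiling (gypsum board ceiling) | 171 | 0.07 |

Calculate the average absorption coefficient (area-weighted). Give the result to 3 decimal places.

Total surface area S = 622.0 sq m.
Weighted sum Σ Sα = 66.909.
ᾱ = 66.909 / 622.0 = 0.108.

0.108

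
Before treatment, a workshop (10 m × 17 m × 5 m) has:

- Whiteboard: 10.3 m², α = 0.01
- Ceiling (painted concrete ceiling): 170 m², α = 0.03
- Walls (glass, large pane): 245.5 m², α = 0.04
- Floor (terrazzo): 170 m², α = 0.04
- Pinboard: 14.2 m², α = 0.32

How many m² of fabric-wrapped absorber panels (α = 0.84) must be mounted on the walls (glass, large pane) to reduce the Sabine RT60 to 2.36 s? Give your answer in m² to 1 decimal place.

39.5

Equivalent absorption area: A₁ = 10.3*0.01 + 170*0.03 + 245.5*0.04 + 170*0.04 + 14.2*0.32 = 26.367 m².
Required A₂ = 0.161·850/2.36 = 57.987 sabins.
Absorption to add: 57.987 − 26.367 = 31.620 sabins.
Net gain per m²: Δα = 0.84 − 0.04 = 0.80.
Panel area = 31.620 / 0.80 = 39.5 m².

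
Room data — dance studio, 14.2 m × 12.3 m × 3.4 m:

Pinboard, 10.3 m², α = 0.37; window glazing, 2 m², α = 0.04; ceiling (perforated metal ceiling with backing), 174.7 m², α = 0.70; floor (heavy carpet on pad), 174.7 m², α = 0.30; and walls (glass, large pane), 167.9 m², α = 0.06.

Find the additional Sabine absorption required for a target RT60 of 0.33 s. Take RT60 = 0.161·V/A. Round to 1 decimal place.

Equivalent absorption area: A₁ = 10.3×0.37 + 2×0.04 + 174.7×0.70 + 174.7×0.30 + 167.9×0.06 = 188.665 m².
For T = 0.33 s, need A₂ = 0.161·V/T = 0.161·593.844/0.33 = 289.724 sabins.
Additional absorption ΔA = 289.724 − 188.665 = 101.1 sabins.

101.1 sabins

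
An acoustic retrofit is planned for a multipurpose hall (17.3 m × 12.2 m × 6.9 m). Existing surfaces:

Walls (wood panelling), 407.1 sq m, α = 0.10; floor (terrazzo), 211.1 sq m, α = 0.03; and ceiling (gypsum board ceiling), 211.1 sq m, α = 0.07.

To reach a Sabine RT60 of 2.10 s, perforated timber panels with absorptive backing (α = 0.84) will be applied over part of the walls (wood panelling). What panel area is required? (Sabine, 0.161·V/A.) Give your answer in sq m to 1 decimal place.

Equivalent absorption area: A₁ = 407.1×0.10 + 211.1×0.03 + 211.1×0.07 = 61.820 sq m.
Required A₂ = 0.161·1456.314/2.10 = 111.651 sabins.
Absorption to add: 111.651 − 61.820 = 49.831 sabins.
Each sq m of panel replacing the walls (wood panelling) adds (0.84 − 0.10) = 0.74 sabins.
Area = ΔA/Δα = 49.831/0.74 = 67.3 sq m.

67.3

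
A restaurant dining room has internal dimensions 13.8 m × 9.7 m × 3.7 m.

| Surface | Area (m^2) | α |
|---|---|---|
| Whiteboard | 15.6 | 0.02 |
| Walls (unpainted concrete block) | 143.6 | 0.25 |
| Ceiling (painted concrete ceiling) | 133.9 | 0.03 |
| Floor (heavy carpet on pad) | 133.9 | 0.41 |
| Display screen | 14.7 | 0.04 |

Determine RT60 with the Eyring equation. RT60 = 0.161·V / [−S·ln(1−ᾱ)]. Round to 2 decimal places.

0.74 s

S = Σ Sᵢ = 441.7 m^2.
Σ(Sᵢαᵢ) = 15.6·0.02 + 143.6·0.25 + 133.9·0.03 + 133.9·0.41 + 14.7·0.04 = 95.716.
ᾱ = 95.716 / 441.7 = 0.2167.
Eyring denominator: −S ln(1−ᾱ) = 107.881.
V = 13.8 × 9.7 × 3.7 = 495.282 m³.
RT60 = 0.161 × 495.282 / 107.881 = 0.74 s.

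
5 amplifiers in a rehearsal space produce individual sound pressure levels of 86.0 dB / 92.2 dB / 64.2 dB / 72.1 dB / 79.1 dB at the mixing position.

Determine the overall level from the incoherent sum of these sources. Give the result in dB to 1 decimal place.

93.3 dB

Σ 10^(Lᵢ/10) = 2.158e+09.
Combined level = 10 log₁₀(2.158e+09) = 93.3 dB.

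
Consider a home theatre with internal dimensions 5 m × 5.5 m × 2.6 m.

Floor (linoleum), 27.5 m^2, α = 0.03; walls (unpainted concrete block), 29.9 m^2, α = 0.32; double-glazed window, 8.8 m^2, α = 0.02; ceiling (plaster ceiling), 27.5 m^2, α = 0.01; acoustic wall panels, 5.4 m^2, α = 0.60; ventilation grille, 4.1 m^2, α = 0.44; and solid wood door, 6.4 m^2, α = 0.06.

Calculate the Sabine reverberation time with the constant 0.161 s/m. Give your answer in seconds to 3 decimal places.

A = Σ Sᵢαᵢ = 27.5·0.03 + 29.9·0.32 + 8.8·0.02 + 27.5·0.01 + 5.4·0.60 + 4.1·0.44 + 6.4·0.06 = 16.272 sabins.
Room volume: 71.5 m³.
RT60 = 0.161 · V / A = 0.161 × 71.5 / 16.272 = 0.707 s.

0.707 seconds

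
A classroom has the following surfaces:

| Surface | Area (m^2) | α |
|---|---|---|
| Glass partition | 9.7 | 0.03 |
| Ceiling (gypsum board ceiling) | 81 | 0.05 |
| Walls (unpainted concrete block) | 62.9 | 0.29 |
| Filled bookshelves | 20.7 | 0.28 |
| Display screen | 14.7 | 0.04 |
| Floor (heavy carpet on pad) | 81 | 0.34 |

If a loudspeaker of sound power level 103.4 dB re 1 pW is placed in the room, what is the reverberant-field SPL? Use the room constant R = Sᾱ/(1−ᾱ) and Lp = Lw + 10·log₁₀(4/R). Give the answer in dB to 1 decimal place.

A = 56.506 sabins; S = 270.0 m^2.
ᾱ = 56.506/270.0 = 0.2093; R = Sᾱ/(1−ᾱ) = 56.506/(1−0.2093) = 71.463 m^2.
Lp = 103.4 + 10·log₁₀(4/71.463) = 103.4 + (-12.52) = 90.9 dB.

90.9 dB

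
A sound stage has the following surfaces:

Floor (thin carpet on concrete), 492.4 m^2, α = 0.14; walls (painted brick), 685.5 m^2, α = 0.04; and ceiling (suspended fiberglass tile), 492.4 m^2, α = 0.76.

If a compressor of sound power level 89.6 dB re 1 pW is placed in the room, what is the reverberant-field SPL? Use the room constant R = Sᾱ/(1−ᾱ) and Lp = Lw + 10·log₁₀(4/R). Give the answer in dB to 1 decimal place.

67.5 dB

Σ(Sᵢαᵢ) = 492.4×0.14 + 685.5×0.04 + 492.4×0.76 = 470.580; total area S = 1670.3 m^2.
ᾱ = 0.2817, so room constant R = A/(1−ᾱ) = 655.130 m^2.
Lp = Lw + 10 log₁₀(4/R) = 89.6 -22.14 = 67.5 dB.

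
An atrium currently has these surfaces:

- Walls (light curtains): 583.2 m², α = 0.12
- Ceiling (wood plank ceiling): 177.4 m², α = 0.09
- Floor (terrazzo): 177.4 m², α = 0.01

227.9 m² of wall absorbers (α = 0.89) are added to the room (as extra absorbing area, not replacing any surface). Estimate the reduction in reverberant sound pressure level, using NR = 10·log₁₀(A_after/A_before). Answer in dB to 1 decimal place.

Total absorption A_before = 583.2×0.12 + 177.4×0.09 + 177.4×0.01
  = 69.984 + 15.966 + 1.774 = 87.724 m² sabins.
Treatment contributes 227.9·0.89 = 202.831 sabins.
New total A_after = 290.555 sabins.
Reduction = 10 log₁₀(A_after/A_before) = 10 log₁₀(3.3121) = 5.2 dB.

5.2 dB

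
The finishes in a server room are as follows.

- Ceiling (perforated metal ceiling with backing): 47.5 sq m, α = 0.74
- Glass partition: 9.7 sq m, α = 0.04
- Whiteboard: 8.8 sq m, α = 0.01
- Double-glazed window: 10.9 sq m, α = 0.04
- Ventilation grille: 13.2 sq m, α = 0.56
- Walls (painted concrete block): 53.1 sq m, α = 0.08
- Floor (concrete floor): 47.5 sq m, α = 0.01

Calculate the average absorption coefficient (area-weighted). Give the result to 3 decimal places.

S = Σ Sᵢ = 47.5 + 9.7 + 8.8 + 10.9 + 13.2 + 53.1 + 47.5 = 190.7 sq m.
A = 47.5·0.74 + 9.7·0.04 + 8.8·0.01 + 10.9·0.04 + 13.2·0.56 + 53.1·0.08 + 47.5·0.01 = 48.177 sabins.
ᾱ = 48.177 / 190.7 = 0.253.

0.253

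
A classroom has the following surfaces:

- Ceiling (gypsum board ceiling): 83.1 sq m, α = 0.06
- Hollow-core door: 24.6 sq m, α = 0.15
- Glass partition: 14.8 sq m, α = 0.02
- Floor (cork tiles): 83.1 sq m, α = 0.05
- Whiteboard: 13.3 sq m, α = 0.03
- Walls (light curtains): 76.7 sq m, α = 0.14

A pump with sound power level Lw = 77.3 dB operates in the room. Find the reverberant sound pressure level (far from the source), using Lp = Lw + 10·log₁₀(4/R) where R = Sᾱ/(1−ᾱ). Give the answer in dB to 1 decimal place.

Σ(Sᵢαᵢ) = 83.1×0.06 + 24.6×0.15 + 14.8×0.02 + 83.1×0.05 + 13.3×0.03 + 76.7×0.14 = 24.264; total area S = 295.6 sq m.
ᾱ = 0.0821, so room constant R = A/(1−ᾱ) = 26.434 sq m.
Lp = Lw + 10 log₁₀(4/R) = 77.3 -8.20 = 69.1 dB.

69.1 dB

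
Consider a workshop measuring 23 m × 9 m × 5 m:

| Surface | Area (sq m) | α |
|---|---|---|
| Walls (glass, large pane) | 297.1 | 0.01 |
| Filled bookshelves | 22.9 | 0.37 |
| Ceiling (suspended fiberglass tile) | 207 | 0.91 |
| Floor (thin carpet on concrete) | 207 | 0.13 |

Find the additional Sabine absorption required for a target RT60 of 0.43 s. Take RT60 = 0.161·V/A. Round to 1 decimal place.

160.8 sabins

A₁ = Σ Sᵢαᵢ = 297.1×0.01 + 22.9×0.37 + 207×0.91 + 207×0.13 = 226.724 sabins.
Target A₂ = 0.161·1035/0.43 = 387.523 sabins (V = 1035 m³).
ΔA = A₂ − A₁ = 387.523 − 226.724 = 160.8 sabins.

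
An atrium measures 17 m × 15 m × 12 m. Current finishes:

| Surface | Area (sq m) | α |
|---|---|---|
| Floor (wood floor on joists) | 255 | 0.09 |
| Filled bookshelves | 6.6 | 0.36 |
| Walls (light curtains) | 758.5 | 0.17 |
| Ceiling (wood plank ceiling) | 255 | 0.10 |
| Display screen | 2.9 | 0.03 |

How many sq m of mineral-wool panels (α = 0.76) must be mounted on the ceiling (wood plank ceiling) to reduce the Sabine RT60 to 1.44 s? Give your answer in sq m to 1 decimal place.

245.9

Summing Sᵢαᵢ: 22.950 + 2.376 + 128.945 + 25.500 + 0.087 → A₁ = 179.858 sabins.
Required A₂ = 0.161·3060/1.44 = 342.125 sabins.
Absorption to add: 342.125 − 179.858 = 162.267 sabins.
Net gain per sq m: Δα = 0.76 − 0.10 = 0.66.
Area = ΔA/Δα = 162.267/0.66 = 245.9 sq m.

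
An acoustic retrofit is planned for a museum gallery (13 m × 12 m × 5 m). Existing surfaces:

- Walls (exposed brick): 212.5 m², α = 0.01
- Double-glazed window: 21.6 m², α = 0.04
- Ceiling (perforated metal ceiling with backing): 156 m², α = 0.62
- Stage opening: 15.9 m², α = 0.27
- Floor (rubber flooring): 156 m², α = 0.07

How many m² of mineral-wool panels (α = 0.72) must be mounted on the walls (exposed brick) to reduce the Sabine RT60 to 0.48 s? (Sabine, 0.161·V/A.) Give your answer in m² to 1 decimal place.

206.6

Summing Sᵢαᵢ: 2.125 + 0.864 + 96.720 + 4.293 + 10.920 → A₁ = 114.922 sabins.
Required A₂ = 0.161·780/0.48 = 261.625 sabins.
ΔA needed = 261.625 − 114.922 = 146.703 sabins.
Each m² of panel replacing the walls (exposed brick) adds (0.72 − 0.01) = 0.71 sabins.
Area = ΔA/Δα = 146.703/0.71 = 206.6 m².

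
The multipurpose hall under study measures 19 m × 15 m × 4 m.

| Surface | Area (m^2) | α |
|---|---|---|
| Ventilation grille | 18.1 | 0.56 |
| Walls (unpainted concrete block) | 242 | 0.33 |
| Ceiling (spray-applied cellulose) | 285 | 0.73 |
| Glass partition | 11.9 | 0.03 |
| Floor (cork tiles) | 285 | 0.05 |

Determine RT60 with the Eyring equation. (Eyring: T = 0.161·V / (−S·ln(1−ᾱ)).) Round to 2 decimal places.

0.47 s

Total surface area S = 18.1 + 242 + 285 + 11.9 + 285 = 842.0 m^2.
Σ(Sᵢαᵢ) = 18.1×0.56 + 242×0.33 + 285×0.73 + 11.9×0.03 + 285×0.05 = 312.653.
ᾱ = 312.653 / 842.0 = 0.3713.
−S·ln(1−ᾱ) = −842.0 × ln(1 − 0.3713) = 390.773.
V = 19 × 15 × 4 = 1140 m³.
RT60 = 0.161 × 1140 / 390.773 = 0.47 s.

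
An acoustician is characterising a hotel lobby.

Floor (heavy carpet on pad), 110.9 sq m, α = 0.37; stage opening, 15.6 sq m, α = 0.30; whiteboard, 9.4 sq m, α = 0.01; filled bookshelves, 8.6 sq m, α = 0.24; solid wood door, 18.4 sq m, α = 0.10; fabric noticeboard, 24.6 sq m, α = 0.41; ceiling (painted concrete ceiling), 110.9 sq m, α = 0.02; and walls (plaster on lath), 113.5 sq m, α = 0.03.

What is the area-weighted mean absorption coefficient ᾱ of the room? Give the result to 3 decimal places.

S = Σ Sᵢ = 110.9 + 15.6 + 9.4 + 8.6 + 18.4 + 24.6 + 110.9 + 113.5 = 411.9 sq m.
Weighted sum Σ Sα = 65.420.
ᾱ = A/S = 0.159.

0.159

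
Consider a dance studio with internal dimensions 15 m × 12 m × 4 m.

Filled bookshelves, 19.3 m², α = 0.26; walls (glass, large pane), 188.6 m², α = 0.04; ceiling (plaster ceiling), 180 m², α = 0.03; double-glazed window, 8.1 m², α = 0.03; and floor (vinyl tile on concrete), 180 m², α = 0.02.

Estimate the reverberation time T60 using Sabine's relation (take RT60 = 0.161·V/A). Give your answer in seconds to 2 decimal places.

Equivalent absorption area: A = 19.3×0.26 + 188.6×0.04 + 180×0.03 + 8.1×0.03 + 180×0.02 = 21.805 m².
Room volume: 720 m³.
RT60 = 0.161 · V / A = 0.161 × 720 / 21.805 = 5.32 s.

5.32 s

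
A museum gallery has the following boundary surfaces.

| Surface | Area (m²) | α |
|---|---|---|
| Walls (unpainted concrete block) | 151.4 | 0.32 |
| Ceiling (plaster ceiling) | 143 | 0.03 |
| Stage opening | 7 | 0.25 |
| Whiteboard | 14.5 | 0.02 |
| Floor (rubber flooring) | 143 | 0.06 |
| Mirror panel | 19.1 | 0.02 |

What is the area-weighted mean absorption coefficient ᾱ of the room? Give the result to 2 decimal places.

0.13

S = Σ Sᵢ = 151.4 + 143 + 7 + 14.5 + 143 + 19.1 = 478.0 m².
A = 151.4*0.32 + 143*0.03 + 7*0.25 + 14.5*0.02 + 143*0.06 + 19.1*0.02 = 63.740 sabins.
ᾱ = 63.740 / 478.0 = 0.13.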